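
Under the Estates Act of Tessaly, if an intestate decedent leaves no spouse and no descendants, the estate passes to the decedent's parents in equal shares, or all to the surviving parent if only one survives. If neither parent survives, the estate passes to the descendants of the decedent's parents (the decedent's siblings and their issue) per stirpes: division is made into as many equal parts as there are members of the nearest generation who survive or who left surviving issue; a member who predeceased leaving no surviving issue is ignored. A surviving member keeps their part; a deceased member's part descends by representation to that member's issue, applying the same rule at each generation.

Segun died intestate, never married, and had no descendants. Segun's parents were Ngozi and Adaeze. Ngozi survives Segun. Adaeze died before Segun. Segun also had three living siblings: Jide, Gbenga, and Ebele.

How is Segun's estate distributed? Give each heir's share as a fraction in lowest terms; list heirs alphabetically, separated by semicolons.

Ngozi 1

Only one parent, Ngozi, survives, so Ngozi takes the entire estate. The siblings take nothing because a surviving parent has priority.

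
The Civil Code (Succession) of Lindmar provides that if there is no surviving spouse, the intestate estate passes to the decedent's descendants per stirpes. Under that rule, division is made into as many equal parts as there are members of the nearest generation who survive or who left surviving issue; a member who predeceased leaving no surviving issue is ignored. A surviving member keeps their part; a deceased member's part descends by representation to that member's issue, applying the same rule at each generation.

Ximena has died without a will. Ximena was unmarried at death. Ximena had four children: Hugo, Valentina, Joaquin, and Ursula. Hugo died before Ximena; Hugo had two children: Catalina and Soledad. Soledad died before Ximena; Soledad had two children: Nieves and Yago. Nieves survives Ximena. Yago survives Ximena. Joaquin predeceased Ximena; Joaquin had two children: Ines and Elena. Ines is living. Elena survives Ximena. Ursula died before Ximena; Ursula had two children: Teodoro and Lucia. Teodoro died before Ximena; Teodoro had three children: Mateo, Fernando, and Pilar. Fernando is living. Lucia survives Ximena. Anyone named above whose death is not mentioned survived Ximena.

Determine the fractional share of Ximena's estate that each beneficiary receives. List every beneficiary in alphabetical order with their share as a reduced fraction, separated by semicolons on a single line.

Catalina 1/8; Elena 1/8; Fernando 1/24; Ines 1/8; Lucia 1/8; Mateo 1/24; Nieves 1/16; Pilar 1/24; Valentina 1/4; Yago 1/16

There is no surviving spouse, so the entire estate passes to Ximena's descendants per stirpes.
The estate is divided into 4 equal shares of 1/4 among Hugo, Valentina, Joaquin, Ursula.
Hugo predeceased; the 1/4 allotted to Hugo's branch passes to Hugo's issue by representation.
The 1/4 is divided into 2 equal shares of 1/8 among Catalina, Soledad.
Catalina is living and takes 1/8.
Soledad predeceased; the 1/8 allotted to Soledad's branch passes to Soledad's issue by representation.
The 1/8 is divided into 2 equal shares of 1/16 among Nieves, Yago.
Nieves is living and takes 1/16.
Yago is living and takes 1/16.
Valentina is living and takes 1/4.
Joaquin predeceased; the 1/4 allotted to Joaquin's branch passes to Joaquin's issue by representation.
The 1/4 is divided into 2 equal shares of 1/8 among Ines, Elena.
Ines is living and takes 1/8.
Elena is living and takes 1/8.
Ursula predeceased; the 1/4 allotted to Ursula's branch passes to Ursula's issue by representation.
The 1/4 is divided into 2 equal shares of 1/8 among Teodoro, Lucia.
Teodoro predeceased; the 1/8 allotted to Teodoro's branch passes to Teodoro's issue by representation.
The 1/8 is divided into 3 equal shares of 1/24 among Mateo, Fernando, Pilar.
Mateo is living and takes 1/24.
Fernando is living and takes 1/24.
Pilar is living and takes 1/24.
Lucia is living and takes 1/8.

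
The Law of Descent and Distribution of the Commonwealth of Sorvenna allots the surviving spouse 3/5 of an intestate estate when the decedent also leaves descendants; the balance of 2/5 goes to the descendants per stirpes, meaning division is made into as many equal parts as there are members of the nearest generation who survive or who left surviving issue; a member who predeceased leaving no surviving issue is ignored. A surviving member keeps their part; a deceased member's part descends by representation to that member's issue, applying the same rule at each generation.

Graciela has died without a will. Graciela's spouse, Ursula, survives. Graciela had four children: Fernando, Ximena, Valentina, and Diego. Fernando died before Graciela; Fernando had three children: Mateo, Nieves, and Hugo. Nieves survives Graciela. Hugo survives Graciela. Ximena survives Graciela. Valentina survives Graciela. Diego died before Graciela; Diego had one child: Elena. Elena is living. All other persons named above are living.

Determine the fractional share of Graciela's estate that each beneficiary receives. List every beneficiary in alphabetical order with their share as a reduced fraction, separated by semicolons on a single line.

Elena 1/10; Hugo 1/30; Mateo 1/30; Nieves 1/30; Ursula 3/5; Valentina 1/10; Ximena 1/10

Ursula, as surviving spouse, takes 3/5.
The remaining 2/5 passes to Graciela's descendants per stirpes.
The 2/5 is divided into 4 equal shares of 1/10 among Fernando, Ximena, Valentina, Diego.
Fernando predeceased; the 1/10 allotted to Fernando's branch passes to Fernando's issue by representation.
The 1/10 is divided into 3 equal shares of 1/30 among Mateo, Nieves, Hugo.
Mateo is living and takes 1/30.
Nieves is living and takes 1/30.
Hugo is living and takes 1/30.
Ximena is living and takes 1/10.
Valentina is living and takes 1/10.
Diego predeceased; the 1/10 allotted to Diego's branch passes to Diego's issue by representation.
Elena is the sole taker at this level and receives the full 1/10.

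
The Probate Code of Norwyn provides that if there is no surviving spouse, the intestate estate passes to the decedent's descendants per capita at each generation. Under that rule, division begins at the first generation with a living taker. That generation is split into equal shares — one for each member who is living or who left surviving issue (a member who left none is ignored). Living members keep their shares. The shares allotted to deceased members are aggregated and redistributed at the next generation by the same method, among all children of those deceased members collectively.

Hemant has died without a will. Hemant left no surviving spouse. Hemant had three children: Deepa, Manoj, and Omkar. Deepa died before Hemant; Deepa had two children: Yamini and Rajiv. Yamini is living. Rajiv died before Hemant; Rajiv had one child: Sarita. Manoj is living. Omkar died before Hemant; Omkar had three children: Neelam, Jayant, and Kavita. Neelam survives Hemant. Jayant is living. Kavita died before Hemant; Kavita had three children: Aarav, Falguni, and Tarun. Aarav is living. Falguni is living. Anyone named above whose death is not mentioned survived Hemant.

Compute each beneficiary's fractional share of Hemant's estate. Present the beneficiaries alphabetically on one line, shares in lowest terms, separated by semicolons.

Aarav 1/15; Falguni 1/15; Jayant 2/15; Manoj 1/3; Neelam 2/15; Sarita 1/15; Tarun 1/15; Yamini 2/15

There is no surviving spouse, so the entire estate passes to Hemant's descendants per capita at each generation.
At generation 1 (Deepa, Manoj, Omkar) there are 3 shares of (1)/3 = 1/3 each.
Living: Manoj — each takes 1/3.
Deceased: Deepa and Omkar. Their combined 2/3 is pooled and carried to generation 2.
At generation 2 (Yamini, Rajiv, Neelam, Jayant, Kavita) there are 5 shares of (2/3)/5 = 2/15 each.
Living: Yamini, Neelam, and Jayant — each takes 2/15.
Deceased: Rajiv and Kavita. Their combined 4/15 is pooled and carried to generation 3.
At generation 3 (Sarita, Aarav, Falguni, Tarun) there are 4 shares of (4/15)/4 = 1/15 each.
Living: Sarita, Aarav, Falguni, and Tarun — each takes 1/15.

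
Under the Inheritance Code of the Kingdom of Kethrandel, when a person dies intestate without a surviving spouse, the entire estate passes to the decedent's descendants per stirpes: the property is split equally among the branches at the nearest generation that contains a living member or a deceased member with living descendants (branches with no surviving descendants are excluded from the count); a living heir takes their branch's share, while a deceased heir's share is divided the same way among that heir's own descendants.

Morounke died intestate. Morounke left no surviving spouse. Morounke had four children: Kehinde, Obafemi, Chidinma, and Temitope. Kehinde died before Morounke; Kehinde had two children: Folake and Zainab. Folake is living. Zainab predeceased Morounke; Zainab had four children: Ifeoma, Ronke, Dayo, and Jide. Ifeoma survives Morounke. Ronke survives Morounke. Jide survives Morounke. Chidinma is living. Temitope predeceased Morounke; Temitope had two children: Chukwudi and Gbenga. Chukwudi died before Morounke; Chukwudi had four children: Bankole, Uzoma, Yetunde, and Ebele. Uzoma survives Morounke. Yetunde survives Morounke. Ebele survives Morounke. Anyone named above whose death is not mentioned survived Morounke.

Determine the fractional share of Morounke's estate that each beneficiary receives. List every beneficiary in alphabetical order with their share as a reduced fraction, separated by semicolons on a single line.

Bankole 1/32; Chidinma 1/4; Dayo 1/32; Ebele 1/32; Folake 1/8; Gbenga 1/8; Ifeoma 1/32; Jide 1/32; Obafemi 1/4; Ronke 1/32; Uzoma 1/32; Yetunde 1/32

There is no surviving spouse, so the entire estate passes to Morounke's descendants per stirpes.
The estate is divided into 4 equal shares of 1/4 among Kehinde, Obafemi, Chidinma, Temitope.
Kehinde predeceased; the 1/4 allotted to Kehinde's branch passes to Kehinde's issue by representation.
The 1/4 is divided into 2 equal shares of 1/8 among Folake, Zainab.
Folake is living and takes 1/8.
Zainab predeceased; the 1/8 allotted to Zainab's branch passes to Zainab's issue by representation.
The 1/8 is divided into 4 equal shares of 1/32 among Ifeoma, Ronke, Dayo, Jide.
Ifeoma is living and takes 1/32.
Ronke is living and takes 1/32.
Dayo is living and takes 1/32.
Jide is living and takes 1/32.
Obafemi is living and takes 1/4.
Chidinma is living and takes 1/4.
Temitope predeceased; the 1/4 allotted to Temitope's branch passes to Temitope's issue by representation.
The 1/4 is divided into 2 equal shares of 1/8 among Chukwudi, Gbenga.
Chukwudi predeceased; the 1/8 allotted to Chukwudi's branch passes to Chukwudi's issue by representation.
The 1/8 is divided into 4 equal shares of 1/32 among Bankole, Uzoma, Yetunde, Ebele.
Bankole is living and takes 1/32.
Uzoma is living and takes 1/32.
Yetunde is living and takes 1/32.
Ebele is living and takes 1/32.
Gbenga is living and takes 1/8.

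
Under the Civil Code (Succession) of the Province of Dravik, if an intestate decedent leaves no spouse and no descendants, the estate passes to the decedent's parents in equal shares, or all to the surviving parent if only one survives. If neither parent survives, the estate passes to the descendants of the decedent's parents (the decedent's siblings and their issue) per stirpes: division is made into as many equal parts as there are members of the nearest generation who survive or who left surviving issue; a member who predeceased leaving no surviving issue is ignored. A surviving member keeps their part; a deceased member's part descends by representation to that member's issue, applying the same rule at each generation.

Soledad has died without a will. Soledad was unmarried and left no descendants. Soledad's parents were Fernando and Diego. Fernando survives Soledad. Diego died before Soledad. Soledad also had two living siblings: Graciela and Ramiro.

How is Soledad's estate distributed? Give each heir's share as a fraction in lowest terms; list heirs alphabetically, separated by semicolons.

Only one parent, Fernando, survives, so Fernando takes the entire estate. The siblings take nothing because a surviving parent has priority.

Fernando 1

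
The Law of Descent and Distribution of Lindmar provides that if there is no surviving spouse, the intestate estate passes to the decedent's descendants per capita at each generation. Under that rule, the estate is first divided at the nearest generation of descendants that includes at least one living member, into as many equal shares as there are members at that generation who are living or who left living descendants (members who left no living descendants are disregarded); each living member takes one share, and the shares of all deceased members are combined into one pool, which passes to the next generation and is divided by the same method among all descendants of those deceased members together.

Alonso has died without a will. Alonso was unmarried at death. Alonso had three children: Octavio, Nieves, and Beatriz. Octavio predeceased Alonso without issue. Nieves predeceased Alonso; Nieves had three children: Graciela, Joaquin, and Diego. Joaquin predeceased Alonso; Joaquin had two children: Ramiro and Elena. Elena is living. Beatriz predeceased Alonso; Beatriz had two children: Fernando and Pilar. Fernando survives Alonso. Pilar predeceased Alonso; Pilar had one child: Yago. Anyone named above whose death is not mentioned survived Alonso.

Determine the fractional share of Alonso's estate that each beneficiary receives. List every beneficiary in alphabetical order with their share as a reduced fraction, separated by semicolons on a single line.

There is no surviving spouse, so the entire estate passes to Alonso's descendants per capita at each generation.
No one at generation 1 (Nieves, Beatriz) is living; moving to the next generation.
At generation 2 (Graciela, Joaquin, Diego, Fernando, Pilar) there are 5 shares of (1)/5 = 1/5 each.
Living: Graciela, Diego, and Fernando — each takes 1/5.
Deceased: Joaquin and Pilar. Their combined 2/5 is pooled and carried to generation 3.
At generation 3 (Ramiro, Elena, Yago) there are 3 shares of (2/5)/3 = 2/15 each.
Living: Ramiro, Elena, and Yago — each takes 2/15.

Diego 1/5; Elena 2/15; Fernando 1/5; Graciela 1/5; Ramiro 2/15; Yago 2/15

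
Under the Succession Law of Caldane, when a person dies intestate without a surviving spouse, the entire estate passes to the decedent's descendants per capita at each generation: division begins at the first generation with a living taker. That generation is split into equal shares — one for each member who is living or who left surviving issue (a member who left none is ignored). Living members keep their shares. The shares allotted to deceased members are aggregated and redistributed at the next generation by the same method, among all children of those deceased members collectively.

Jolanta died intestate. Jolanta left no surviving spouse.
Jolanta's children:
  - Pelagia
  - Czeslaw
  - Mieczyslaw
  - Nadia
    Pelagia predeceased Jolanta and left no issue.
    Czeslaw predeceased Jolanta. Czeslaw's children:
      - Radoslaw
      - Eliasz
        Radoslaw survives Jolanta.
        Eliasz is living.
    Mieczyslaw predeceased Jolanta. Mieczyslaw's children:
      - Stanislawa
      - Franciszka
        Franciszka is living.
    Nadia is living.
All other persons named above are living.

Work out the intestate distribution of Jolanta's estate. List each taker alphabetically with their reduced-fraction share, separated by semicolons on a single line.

Eliasz 1/6; Franciszka 1/6; Nadia 1/3; Radoslaw 1/6; Stanislawa 1/6

There is no surviving spouse, so the entire estate passes to Jolanta's descendants per capita at each generation.
At generation 1 (Czeslaw, Mieczyslaw, Nadia) there are 3 shares of (1)/3 = 1/3 each.
Living: Nadia — each takes 1/3.
Deceased: Czeslaw and Mieczyslaw. Their combined 2/3 is pooled and carried to generation 2.
At generation 2 (Radoslaw, Eliasz, Stanislawa, Franciszka) there are 4 shares of (2/3)/4 = 1/6 each.
Living: Radoslaw, Eliasz, Stanislawa, and Franciszka — each takes 1/6.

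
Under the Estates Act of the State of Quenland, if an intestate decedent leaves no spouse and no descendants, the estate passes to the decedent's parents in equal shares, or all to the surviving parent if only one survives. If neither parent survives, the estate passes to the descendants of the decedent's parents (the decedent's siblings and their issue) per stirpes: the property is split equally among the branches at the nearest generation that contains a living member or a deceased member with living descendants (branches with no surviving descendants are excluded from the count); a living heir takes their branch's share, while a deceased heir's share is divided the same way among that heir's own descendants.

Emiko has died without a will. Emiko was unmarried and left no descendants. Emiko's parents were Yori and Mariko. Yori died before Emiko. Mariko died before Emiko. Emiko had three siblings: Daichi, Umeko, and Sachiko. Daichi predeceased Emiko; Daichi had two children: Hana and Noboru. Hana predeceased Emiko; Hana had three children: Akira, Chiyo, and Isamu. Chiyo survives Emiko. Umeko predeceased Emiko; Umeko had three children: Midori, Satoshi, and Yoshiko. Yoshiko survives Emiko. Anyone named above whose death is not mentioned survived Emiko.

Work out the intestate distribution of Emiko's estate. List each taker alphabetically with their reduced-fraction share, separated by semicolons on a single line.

Neither parent survives and there are no descendants, so the estate passes to Emiko's siblings and their issue per stirpes.
The estate is divided into 3 equal shares of 1/3 among Daichi, Umeko, Sachiko.
Daichi predeceased; the 1/3 allotted to Daichi's branch passes to Daichi's issue by representation.
The 1/3 is divided into 2 equal shares of 1/6 among Hana, Noboru.
Hana predeceased; the 1/6 allotted to Hana's branch passes to Hana's issue by representation.
The 1/6 is divided into 3 equal shares of 1/18 among Akira, Chiyo, Isamu.
Akira is living and takes 1/18.
Chiyo is living and takes 1/18.
Isamu is living and takes 1/18.
Noboru is living and takes 1/6.
Umeko predeceased; the 1/3 allotted to Umeko's branch passes to Umeko's issue by representation.
The 1/3 is divided into 3 equal shares of 1/9 among Midori, Satoshi, Yoshiko.
Midori is living and takes 1/9.
Satoshi is living and takes 1/9.
Yoshiko is living and takes 1/9.
Sachiko is living and takes 1/3.

Akira 1/18; Chiyo 1/18; Isamu 1/18; Midori 1/9; Noboru 1/6; Sachiko 1/3; Satoshi 1/9; Yoshiko 1/9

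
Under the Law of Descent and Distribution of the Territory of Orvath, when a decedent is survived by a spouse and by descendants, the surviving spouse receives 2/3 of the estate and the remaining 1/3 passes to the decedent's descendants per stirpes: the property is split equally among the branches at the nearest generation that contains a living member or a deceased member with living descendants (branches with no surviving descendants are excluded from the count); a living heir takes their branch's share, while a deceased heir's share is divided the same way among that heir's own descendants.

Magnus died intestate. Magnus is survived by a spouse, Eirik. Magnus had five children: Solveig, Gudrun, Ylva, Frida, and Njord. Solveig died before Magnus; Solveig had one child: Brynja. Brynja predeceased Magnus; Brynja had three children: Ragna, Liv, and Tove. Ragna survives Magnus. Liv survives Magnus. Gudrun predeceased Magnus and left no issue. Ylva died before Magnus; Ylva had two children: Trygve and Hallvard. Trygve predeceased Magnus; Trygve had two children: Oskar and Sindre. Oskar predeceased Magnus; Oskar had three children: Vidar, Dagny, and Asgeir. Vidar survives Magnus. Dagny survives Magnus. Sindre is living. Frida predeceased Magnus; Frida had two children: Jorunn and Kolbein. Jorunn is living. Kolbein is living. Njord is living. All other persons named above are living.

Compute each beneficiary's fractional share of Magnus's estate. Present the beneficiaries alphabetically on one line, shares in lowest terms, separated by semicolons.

Eirik, as surviving spouse, takes 2/3.
The remaining 1/3 passes to Magnus's descendants per stirpes.
Gudrun left no surviving issue, so that branch lapses and is disregarded.
The 1/3 is divided into 4 equal shares of 1/12 among Solveig, Ylva, Frida, Njord.
Solveig predeceased; the 1/12 allotted to Solveig's branch passes to Solveig's issue by representation.
Brynja's line is the sole branch at this level, so the full 1/12 passes to Brynja's issue by representation.
The 1/12 is divided into 3 equal shares of 1/36 among Ragna, Liv, Tove.
Ragna is living and takes 1/36.
Liv is living and takes 1/36.
Tove is living and takes 1/36.
Ylva predeceased; the 1/12 allotted to Ylva's branch passes to Ylva's issue by representation.
The 1/12 is divided into 2 equal shares of 1/24 among Trygve, Hallvard.
Trygve predeceased; the 1/24 allotted to Trygve's branch passes to Trygve's issue by representation.
The 1/24 is divided into 2 equal shares of 1/48 among Oskar, Sindre.
Oskar predeceased; the 1/48 allotted to Oskar's branch passes to Oskar's issue by representation.
The 1/48 is divided into 3 equal shares of 1/144 among Vidar, Dagny, Asgeir.
Vidar is living and takes 1/144.
Dagny is living and takes 1/144.
Asgeir is living and takes 1/144.
Sindre is living and takes 1/48.
Hallvard is living and takes 1/24.
Frida predeceased; the 1/12 allotted to Frida's branch passes to Frida's issue by representation.
The 1/12 is divided into 2 equal shares of 1/24 among Jorunn, Kolbein.
Jorunn is living and takes 1/24.
Kolbein is living and takes 1/24.
Njord is living and takes 1/12.

Asgeir 1/144; Dagny 1/144; Eirik 2/3; Hallvard 1/24; Jorunn 1/24; Kolbein 1/24; Liv 1/36; Njord 1/12; Ragna 1/36; Sindre 1/48; Tove 1/36; Vidar 1/144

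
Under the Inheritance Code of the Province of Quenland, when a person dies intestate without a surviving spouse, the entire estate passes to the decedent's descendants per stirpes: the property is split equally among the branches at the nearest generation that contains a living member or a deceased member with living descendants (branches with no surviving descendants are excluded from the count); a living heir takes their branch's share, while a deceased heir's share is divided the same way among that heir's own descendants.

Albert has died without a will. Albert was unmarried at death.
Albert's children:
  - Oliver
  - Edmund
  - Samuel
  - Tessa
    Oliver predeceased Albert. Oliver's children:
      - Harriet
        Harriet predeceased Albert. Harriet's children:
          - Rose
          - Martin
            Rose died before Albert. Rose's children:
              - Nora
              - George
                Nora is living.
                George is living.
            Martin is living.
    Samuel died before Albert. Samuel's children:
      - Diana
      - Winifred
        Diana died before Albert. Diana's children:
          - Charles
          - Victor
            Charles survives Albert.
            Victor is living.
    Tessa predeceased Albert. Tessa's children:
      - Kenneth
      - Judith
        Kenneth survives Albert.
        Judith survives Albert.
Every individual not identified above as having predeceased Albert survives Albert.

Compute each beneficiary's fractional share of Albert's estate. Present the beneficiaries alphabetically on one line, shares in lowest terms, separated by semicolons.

Charles 1/16; Edmund 1/4; George 1/16; Judith 1/8; Kenneth 1/8; Martin 1/8; Nora 1/16; Victor 1/16; Winifred 1/8

There is no surviving spouse, so the entire estate passes to Albert's descendants per stirpes.
The estate is divided into 4 equal shares of 1/4 among Oliver, Edmund, Samuel, Tessa.
Oliver predeceased; the 1/4 allotted to Oliver's branch passes to Oliver's issue by representation.
Harriet's line is the sole branch at this level, so the full 1/4 passes to Harriet's issue by representation.
The 1/4 is divided into 2 equal shares of 1/8 among Rose, Martin.
Rose predeceased; the 1/8 allotted to Rose's branch passes to Rose's issue by representation.
The 1/8 is divided into 2 equal shares of 1/16 among Nora, George.
Nora is living and takes 1/16.
George is living and takes 1/16.
Martin is living and takes 1/8.
Edmund is living and takes 1/4.
Samuel predeceased; the 1/4 allotted to Samuel's branch passes to Samuel's issue by representation.
The 1/4 is divided into 2 equal shares of 1/8 among Diana, Winifred.
Diana predeceased; the 1/8 allotted to Diana's branch passes to Diana's issue by representation.
The 1/8 is divided into 2 equal shares of 1/16 among Charles, Victor.
Charles is living and takes 1/16.
Victor is living and takes 1/16.
Winifred is living and takes 1/8.
Tessa predeceased; the 1/4 allotted to Tessa's branch passes to Tessa's issue by representation.
The 1/4 is divided into 2 equal shares of 1/8 among Kenneth, Judith.
Kenneth is living and takes 1/8.
Judith is living and takes 1/8.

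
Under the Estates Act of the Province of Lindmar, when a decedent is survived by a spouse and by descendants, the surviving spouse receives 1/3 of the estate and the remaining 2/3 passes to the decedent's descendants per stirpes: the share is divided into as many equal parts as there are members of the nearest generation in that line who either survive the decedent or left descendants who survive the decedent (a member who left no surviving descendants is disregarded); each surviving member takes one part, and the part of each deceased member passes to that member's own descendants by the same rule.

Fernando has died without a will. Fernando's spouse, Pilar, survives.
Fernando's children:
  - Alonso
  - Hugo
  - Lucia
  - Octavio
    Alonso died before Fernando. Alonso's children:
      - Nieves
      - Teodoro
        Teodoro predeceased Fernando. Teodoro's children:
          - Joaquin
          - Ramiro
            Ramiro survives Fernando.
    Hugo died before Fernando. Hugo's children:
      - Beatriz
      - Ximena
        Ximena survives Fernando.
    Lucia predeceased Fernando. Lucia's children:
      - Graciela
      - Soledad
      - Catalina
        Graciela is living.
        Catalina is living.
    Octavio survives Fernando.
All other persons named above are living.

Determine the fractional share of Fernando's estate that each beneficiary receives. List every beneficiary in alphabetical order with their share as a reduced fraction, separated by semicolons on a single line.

Beatriz 1/12; Catalina 1/18; Graciela 1/18; Joaquin 1/24; Nieves 1/12; Octavio 1/6; Pilar 1/3; Ramiro 1/24; Soledad 1/18; Ximena 1/12

Pilar, as surviving spouse, takes 1/3.
The remaining 2/3 passes to Fernando's descendants per stirpes.
The 2/3 is divided into 4 equal shares of 1/6 among Alonso, Hugo, Lucia, Octavio.
Alonso predeceased; the 1/6 allotted to Alonso's branch passes to Alonso's issue by representation.
The 1/6 is divided into 2 equal shares of 1/12 among Nieves, Teodoro.
Nieves is living and takes 1/12.
Teodoro predeceased; the 1/12 allotted to Teodoro's branch passes to Teodoro's issue by representation.
The 1/12 is divided into 2 equal shares of 1/24 among Joaquin, Ramiro.
Joaquin is living and takes 1/24.
Ramiro is living and takes 1/24.
Hugo predeceased; the 1/6 allotted to Hugo's branch passes to Hugo's issue by representation.
The 1/6 is divided into 2 equal shares of 1/12 among Beatriz, Ximena.
Beatriz is living and takes 1/12.
Ximena is living and takes 1/12.
Lucia predeceased; the 1/6 allotted to Lucia's branch passes to Lucia's issue by representation.
The 1/6 is divided into 3 equal shares of 1/18 among Graciela, Soledad, Catalina.
Graciela is living and takes 1/18.
Soledad is living and takes 1/18.
Catalina is living and takes 1/18.
Octavio is living and takes 1/6.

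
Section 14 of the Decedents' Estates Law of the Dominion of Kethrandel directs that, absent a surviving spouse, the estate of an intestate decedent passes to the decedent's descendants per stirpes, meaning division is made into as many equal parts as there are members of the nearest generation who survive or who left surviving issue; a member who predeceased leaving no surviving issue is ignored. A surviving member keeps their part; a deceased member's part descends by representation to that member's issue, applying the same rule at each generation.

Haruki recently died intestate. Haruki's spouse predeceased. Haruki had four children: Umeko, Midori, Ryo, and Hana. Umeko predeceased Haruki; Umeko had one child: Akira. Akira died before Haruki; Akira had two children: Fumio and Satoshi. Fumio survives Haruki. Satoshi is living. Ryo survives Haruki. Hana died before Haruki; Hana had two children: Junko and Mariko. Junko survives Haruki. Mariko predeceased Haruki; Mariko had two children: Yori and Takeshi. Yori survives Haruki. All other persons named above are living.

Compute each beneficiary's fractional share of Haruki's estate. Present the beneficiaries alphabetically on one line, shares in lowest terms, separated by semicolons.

There is no surviving spouse, so the entire estate passes to Haruki's descendants per stirpes.
The estate is divided into 4 equal shares of 1/4 among Umeko, Midori, Ryo, Hana.
Umeko predeceased; the 1/4 allotted to Umeko's branch passes to Umeko's issue by representation.
Akira's line is the sole branch at this level, so the full 1/4 passes to Akira's issue by representation.
The 1/4 is divided into 2 equal shares of 1/8 among Fumio, Satoshi.
Fumio is living and takes 1/8.
Satoshi is living and takes 1/8.
Midori is living and takes 1/4.
Ryo is living and takes 1/4.
Hana predeceased; the 1/4 allotted to Hana's branch passes to Hana's issue by representation.
The 1/4 is divided into 2 equal shares of 1/8 among Junko, Mariko.
Junko is living and takes 1/8.
Mariko predeceased; the 1/8 allotted to Mariko's branch passes to Mariko's issue by representation.
The 1/8 is divided into 2 equal shares of 1/16 among Yori, Takeshi.
Yori is living and takes 1/16.
Takeshi is living and takes 1/16.

Fumio 1/8; Junko 1/8; Midori 1/4; Ryo 1/4; Satoshi 1/8; Takeshi 1/16; Yori 1/16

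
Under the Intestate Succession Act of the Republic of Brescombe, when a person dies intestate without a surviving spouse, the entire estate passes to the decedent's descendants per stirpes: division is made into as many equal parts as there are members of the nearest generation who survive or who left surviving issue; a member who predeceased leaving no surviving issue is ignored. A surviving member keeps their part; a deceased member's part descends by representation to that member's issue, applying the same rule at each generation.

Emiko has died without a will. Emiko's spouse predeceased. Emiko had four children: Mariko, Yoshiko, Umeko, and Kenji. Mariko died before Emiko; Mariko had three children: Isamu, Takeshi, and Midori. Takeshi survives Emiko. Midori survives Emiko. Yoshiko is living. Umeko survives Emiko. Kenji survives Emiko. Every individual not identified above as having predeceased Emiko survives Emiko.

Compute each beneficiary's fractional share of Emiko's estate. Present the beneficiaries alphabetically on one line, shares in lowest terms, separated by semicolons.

Isamu 1/12; Kenji 1/4; Midori 1/12; Takeshi 1/12; Umeko 1/4; Yoshiko 1/4

There is no surviving spouse, so the entire estate passes to Emiko's descendants per stirpes.
The estate is divided into 4 equal shares of 1/4 among Mariko, Yoshiko, Umeko, Kenji.
Mariko predeceased; the 1/4 allotted to Mariko's branch passes to Mariko's issue by representation.
The 1/4 is divided into 3 equal shares of 1/12 among Isamu, Takeshi, Midori.
Isamu is living and takes 1/12.
Takeshi is living and takes 1/12.
Midori is living and takes 1/12.
Yoshiko is living and takes 1/4.
Umeko is living and takes 1/4.
Kenji is living and takes 1/4.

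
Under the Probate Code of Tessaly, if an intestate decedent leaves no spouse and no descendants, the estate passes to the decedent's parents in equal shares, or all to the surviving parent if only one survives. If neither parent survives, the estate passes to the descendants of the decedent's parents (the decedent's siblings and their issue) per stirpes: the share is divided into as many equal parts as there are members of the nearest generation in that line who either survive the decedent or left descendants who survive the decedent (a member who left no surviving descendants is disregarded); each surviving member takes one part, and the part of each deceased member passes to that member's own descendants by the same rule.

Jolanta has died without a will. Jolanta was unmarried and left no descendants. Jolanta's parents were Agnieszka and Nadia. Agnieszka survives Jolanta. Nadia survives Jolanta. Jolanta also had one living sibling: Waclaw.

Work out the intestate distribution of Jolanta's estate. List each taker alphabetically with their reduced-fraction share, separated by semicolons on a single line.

Both parents survive, so Agnieszka and Nadia each take 1/2. The siblings take nothing because a surviving parent has priority.

Agnieszka 1/2; Nadia 1/2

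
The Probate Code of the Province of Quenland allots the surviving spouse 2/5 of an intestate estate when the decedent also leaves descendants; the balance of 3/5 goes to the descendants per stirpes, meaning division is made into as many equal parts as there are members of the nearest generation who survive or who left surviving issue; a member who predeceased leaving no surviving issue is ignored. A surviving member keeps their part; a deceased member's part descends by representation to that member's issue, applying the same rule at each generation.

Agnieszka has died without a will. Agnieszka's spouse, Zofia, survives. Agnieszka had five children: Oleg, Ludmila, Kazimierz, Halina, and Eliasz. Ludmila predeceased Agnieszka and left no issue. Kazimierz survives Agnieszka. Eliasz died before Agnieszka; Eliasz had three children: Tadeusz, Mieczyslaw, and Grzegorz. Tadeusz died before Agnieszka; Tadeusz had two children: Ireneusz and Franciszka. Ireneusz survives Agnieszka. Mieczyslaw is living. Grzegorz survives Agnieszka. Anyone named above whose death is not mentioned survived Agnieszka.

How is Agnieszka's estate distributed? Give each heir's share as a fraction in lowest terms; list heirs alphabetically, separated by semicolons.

Franciszka 1/40; Grzegorz 1/20; Halina 3/20; Ireneusz 1/40; Kazimierz 3/20; Mieczyslaw 1/20; Oleg 3/20; Zofia 2/5

Zofia, as surviving spouse, takes 2/5.
The remaining 3/5 passes to Agnieszka's descendants per stirpes.
Ludmila left no surviving issue, so that branch lapses and is disregarded.
The 3/5 is divided into 4 equal shares of 3/20 among Oleg, Kazimierz, Halina, Eliasz.
Oleg is living and takes 3/20.
Kazimierz is living and takes 3/20.
Halina is living and takes 3/20.
Eliasz predeceased; the 3/20 allotted to Eliasz's branch passes to Eliasz's issue by representation.
The 3/20 is divided into 3 equal shares of 1/20 among Tadeusz, Mieczyslaw, Grzegorz.
Tadeusz predeceased; the 1/20 allotted to Tadeusz's branch passes to Tadeusz's issue by representation.
The 1/20 is divided into 2 equal shares of 1/40 among Ireneusz, Franciszka.
Ireneusz is living and takes 1/40.
Franciszka is living and takes 1/40.
Mieczyslaw is living and takes 1/20.
Grzegorz is living and takes 1/20.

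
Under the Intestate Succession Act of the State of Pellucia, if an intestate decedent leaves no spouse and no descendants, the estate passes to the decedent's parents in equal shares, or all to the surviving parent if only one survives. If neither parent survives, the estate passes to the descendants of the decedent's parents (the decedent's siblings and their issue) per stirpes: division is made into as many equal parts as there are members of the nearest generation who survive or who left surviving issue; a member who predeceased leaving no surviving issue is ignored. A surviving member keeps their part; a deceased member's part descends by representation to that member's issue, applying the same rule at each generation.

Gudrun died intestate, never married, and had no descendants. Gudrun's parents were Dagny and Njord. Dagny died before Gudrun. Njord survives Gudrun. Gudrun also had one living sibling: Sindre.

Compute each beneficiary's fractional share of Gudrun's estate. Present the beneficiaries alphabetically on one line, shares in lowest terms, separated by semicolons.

Njord 1

Only one parent, Njord, survives, so Njord takes the entire estate. The siblings take nothing because a surviving parent has priority.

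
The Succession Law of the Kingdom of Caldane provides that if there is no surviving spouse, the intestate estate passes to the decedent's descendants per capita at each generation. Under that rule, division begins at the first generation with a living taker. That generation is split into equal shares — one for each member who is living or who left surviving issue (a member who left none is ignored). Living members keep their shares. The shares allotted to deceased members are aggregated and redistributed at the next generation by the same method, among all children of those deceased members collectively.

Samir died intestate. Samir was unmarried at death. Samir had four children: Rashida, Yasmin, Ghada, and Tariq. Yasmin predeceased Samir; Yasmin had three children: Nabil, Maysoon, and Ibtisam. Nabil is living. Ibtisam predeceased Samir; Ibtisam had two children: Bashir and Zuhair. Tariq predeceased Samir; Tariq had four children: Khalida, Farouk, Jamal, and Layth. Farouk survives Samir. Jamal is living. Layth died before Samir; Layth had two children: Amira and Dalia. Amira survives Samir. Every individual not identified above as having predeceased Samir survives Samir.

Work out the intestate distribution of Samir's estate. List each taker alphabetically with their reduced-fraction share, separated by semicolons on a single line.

There is no surviving spouse, so the entire estate passes to Samir's descendants per capita at each generation.
At generation 1 (Rashida, Yasmin, Ghada, Tariq) there are 4 shares of (1)/4 = 1/4 each.
Living: Rashida and Ghada — each takes 1/4.
Deceased: Yasmin and Tariq. Their combined 1/2 is pooled and carried to generation 2.
At generation 2 (Nabil, Maysoon, Ibtisam, Khalida, Farouk, Jamal, Layth) there are 7 shares of (1/2)/7 = 1/14 each.
Living: Nabil, Maysoon, Khalida, Farouk, and Jamal — each takes 1/14.
Deceased: Ibtisam and Layth. Their combined 1/7 is pooled and carried to generation 3.
At generation 3 (Bashir, Zuhair, Amira, Dalia) there are 4 shares of (1/7)/4 = 1/28 each.
Living: Bashir, Zuhair, Amira, and Dalia — each takes 1/28.

Amira 1/28; Bashir 1/28; Dalia 1/28; Farouk 1/14; Ghada 1/4; Jamal 1/14; Khalida 1/14; Maysoon 1/14; Nabil 1/14; Rashida 1/4; Zuhair 1/28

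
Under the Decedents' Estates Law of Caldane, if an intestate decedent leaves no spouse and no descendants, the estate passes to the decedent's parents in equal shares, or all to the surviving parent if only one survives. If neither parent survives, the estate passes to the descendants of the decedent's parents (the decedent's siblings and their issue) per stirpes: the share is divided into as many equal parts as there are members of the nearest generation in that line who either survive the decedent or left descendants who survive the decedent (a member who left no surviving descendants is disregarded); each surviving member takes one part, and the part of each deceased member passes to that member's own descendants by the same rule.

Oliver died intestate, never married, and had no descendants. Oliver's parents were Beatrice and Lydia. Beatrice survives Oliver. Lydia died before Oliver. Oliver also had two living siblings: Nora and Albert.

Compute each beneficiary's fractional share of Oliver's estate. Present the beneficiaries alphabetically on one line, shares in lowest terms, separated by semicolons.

Beatrice 1

Only one parent, Beatrice, survives, so Beatrice takes the entire estate. The siblings take nothing because a surviving parent has priority.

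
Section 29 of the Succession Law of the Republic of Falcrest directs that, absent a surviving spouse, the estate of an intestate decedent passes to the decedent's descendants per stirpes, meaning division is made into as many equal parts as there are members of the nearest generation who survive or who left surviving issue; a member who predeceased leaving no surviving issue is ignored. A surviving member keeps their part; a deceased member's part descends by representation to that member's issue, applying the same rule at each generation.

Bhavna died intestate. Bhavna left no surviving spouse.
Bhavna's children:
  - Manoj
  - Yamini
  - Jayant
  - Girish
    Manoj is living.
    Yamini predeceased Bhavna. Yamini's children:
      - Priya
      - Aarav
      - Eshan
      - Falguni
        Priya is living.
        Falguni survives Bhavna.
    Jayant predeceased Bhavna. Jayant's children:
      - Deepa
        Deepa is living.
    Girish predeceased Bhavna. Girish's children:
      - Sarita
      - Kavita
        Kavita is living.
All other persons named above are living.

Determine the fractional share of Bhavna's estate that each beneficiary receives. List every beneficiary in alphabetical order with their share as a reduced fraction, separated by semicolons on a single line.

Aarav 1/16; Deepa 1/4; Eshan 1/16; Falguni 1/16; Kavita 1/8; Manoj 1/4; Priya 1/16; Sarita 1/8

There is no surviving spouse, so the entire estate passes to Bhavna's descendants per stirpes.
The estate is divided into 4 equal shares of 1/4 among Manoj, Yamini, Jayant, Girish.
Manoj is living and takes 1/4.
Yamini predeceased; the 1/4 allotted to Yamini's branch passes to Yamini's issue by representation.
The 1/4 is divided into 4 equal shares of 1/16 among Priya, Aarav, Eshan, Falguni.
Priya is living and takes 1/16.
Aarav is living and takes 1/16.
Eshan is living and takes 1/16.
Falguni is living and takes 1/16.
Jayant predeceased; the 1/4 allotted to Jayant's branch passes to Jayant's issue by representation.
Deepa is the sole taker at this level and receives the full 1/4.
Girish predeceased; the 1/4 allotted to Girish's branch passes to Girish's issue by representation.
The 1/4 is divided into 2 equal shares of 1/8 among Sarita, Kavita.
Sarita is living and takes 1/8.
Kavita is living and takes 1/8.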